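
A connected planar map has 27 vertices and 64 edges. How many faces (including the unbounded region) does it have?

Euler's formula for a connected plane graph: V − E + F = 2, so F = 2 − 27 + 64 = 39.

39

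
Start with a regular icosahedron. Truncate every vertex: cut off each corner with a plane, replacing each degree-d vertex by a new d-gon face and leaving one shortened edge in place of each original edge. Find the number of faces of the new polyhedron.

32

The base solid has V = 12, E = 30, F = 20.
Truncation replaces each original edge-end by a new vertex, so V′ = 2E = 60.
Each original edge survives, and each old vertex of degree d contributes d new edges; summing degrees gives Σd = 2E, so E′ = E + 2E = 3E = 90.
Each original face survives and each original vertex becomes one new face: F′ = F + V = 32.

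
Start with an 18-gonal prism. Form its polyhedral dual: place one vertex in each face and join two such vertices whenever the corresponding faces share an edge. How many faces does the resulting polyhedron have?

36

The base solid has V = 36, E = 54, F = 20.
The dual swaps V and F and preserves E: V′ = F = 20, E′ = E = 54, F′ = V = 36.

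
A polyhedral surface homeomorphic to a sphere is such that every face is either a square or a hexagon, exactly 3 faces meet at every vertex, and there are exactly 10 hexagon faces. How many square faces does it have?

6

Let x be the number of squares; then F = 10 + x.
Edge–face incidences: 2E = 6·10 + 4·x = 60 + 4x.
Every vertex has degree 3, so 3V = 2E.
Euler: V − E + F = 2 ⇒ (2E)/3 − E + (10 + x) = 2.
Multiply by 6: 2·(2E) − 3·(2E) + 6·(10 + x) = 12, i.e. 60 + 6x − (60 + 4x) = 12.
Collecting terms: 2x = 12, so x = 6.
Then 2E = 60 + 4·6 = 84, so E = 42, V = 2E/3 = 28, F = 10 + 6 = 16.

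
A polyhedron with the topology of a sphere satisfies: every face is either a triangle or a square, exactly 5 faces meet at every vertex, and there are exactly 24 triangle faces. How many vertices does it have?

16

Let x be the number of squares; then F = 24 + x.
Edge–face incidences: 2E = 3·24 + 4·x = 72 + 4x.
Every vertex has degree 5, so 5V = 2E.
Euler: V − E + F = 2 ⇒ (2E)/5 − E + (24 + x) = 2.
Multiply by 10: 2·(2E) − 5·(2E) + 10·(24 + x) = 20, i.e. 240 + 10x − 3·(72 + 4x) = 20.
Collecting terms: −2x + 24 = 20, so −2x = −4, so x = 2.
Then 2E = 72 + 4·2 = 80, so E = 40, V = 2E/5 = 16, F = 24 + 2 = 26.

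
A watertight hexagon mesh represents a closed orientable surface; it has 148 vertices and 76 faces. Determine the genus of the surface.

Every face is a hexagon, so 2E = 6·76 = 456, giving E = 228.
χ = V − E + F = 148 − 228 + 76 = -4.
For a closed orientable surface χ = 2 − 2g, so g = (2 − (-4))/2 = 3.

3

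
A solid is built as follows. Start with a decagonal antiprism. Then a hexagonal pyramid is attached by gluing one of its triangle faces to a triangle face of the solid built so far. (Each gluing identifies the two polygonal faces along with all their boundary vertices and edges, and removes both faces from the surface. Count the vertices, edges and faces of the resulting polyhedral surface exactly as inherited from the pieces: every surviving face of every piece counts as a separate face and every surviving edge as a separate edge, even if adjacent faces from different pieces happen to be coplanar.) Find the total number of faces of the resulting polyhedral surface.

A decagonal antiprism: V=20, E=40, F=22.
Attach a hexagonal pyramid (V=7, E=12, F=7) along a 3-gon: merge 3 vertices and 3 edges, delete both glued faces → V=24, E=49, F=27.
Check: V − E + F = 24 − 49 + 27 = 2.

27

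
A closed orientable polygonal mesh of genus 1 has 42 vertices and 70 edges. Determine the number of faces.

For a closed orientable surface of genus 1, χ = 2 − 2·1 = 0.
F = 0 − V + E = 0 − 42 + 70 = 28.

28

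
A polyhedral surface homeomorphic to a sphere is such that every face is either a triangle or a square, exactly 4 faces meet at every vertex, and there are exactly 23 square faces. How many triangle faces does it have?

Let x be the number of triangles; then F = 23 + x.
Edge–face incidences: 2E = 4·23 + 3·x = 92 + 3x.
Every vertex has degree 4, so 4V = 2E.
Euler: V − E + F = 2 ⇒ (2E)/4 − E + (23 + x) = 2.
Multiply by 8: 2·(2E) − 4·(2E) + 8·(23 + x) = 16, i.e. 184 + 8x − 2·(92 + 3x) = 16.
Collecting terms: 2x = 16, so x = 8.
Then 2E = 92 + 3·8 = 116, so E = 58, V = 2E/4 = 29, F = 23 + 8 = 31.

8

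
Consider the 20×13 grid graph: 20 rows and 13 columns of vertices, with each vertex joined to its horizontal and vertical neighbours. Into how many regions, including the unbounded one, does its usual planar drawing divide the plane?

229

The grid has V = 20·13 = 260 vertices and E = 20·12 + 13·19 = 487 edges.
F = 2 − V + E = 2 − 260 + 487 = 229.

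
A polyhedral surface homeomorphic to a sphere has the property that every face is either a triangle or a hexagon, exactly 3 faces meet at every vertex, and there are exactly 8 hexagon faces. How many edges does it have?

Let x be the number of triangles; then F = 8 + x.
Edge–face incidences: 2E = 6·8 + 3·x = 48 + 3x.
Every vertex has degree 3, so 3V = 2E.
Euler: V − E + F = 2 ⇒ (2E)/3 − E + (8 + x) = 2.
Multiply by 6: 2·(2E) − 3·(2E) + 6·(8 + x) = 12, i.e. 48 + 6x − (48 + 3x) = 12.
Collecting terms: 3x = 12, so x = 4.
Then 2E = 48 + 3·4 = 60, so E = 30, V = 2E/3 = 20, F = 8 + 4 = 12.

30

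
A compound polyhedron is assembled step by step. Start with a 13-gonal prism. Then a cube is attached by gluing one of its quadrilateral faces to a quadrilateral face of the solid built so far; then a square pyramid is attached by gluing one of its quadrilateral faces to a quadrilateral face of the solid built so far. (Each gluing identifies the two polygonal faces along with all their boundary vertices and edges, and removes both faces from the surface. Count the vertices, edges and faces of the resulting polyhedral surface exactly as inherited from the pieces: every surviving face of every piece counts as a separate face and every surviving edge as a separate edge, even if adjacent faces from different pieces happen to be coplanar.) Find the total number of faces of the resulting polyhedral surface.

A 13-gonal prism: V=26, E=39, F=15.
Attach a cube (V=8, E=12, F=6) along a 4-gon: merge 4 vertices and 4 edges, delete both glued faces → V=30, E=47, F=19.
Attach a square pyramid (V=5, E=8, F=5) along a 4-gon: merge 4 vertices and 4 edges, delete both glued faces → V=31, E=51, F=22.
Check: V − E + F = 31 − 51 + 22 = 2.

22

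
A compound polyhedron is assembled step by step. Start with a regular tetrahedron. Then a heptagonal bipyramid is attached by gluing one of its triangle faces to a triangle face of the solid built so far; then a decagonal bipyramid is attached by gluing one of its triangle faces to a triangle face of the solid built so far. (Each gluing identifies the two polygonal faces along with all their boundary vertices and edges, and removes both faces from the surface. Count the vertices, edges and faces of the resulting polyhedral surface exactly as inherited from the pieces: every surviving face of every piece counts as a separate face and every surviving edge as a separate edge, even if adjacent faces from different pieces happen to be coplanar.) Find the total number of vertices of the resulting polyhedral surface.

19

A regular tetrahedron: V=4, E=6, F=4.
Attach a heptagonal bipyramid (V=9, E=21, F=14) along a 3-gon: merge 3 vertices and 3 edges, delete both glued faces → V=10, E=24, F=16.
Attach a decagonal bipyramid (V=12, E=30, F=20) along a 3-gon: merge 3 vertices and 3 edges, delete both glued faces → V=19, E=51, F=34.
Check: V − E + F = 19 − 51 + 34 = 2.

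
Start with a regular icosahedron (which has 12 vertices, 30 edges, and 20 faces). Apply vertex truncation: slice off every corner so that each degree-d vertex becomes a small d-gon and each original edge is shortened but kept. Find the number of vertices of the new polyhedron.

Truncation replaces each original edge-end by a new vertex, so V′ = 2E = 60.
Each original edge survives, and each old vertex of degree d contributes d new edges; summing degrees gives Σd = 2E, so E′ = E + 2E = 3E = 90.
Each original face survives and each original vertex becomes one new face: F′ = F + V = 32.

60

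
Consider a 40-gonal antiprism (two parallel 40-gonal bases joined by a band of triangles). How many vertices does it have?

An antiprism on an n-gon has two n-gon caps and 2n triangles: V = 2·40 = 80, E = 4·40 = 160, F = 2·40 + 2 = 82.
Check: V − E + F = 80 − 160 + 82 = 2.

80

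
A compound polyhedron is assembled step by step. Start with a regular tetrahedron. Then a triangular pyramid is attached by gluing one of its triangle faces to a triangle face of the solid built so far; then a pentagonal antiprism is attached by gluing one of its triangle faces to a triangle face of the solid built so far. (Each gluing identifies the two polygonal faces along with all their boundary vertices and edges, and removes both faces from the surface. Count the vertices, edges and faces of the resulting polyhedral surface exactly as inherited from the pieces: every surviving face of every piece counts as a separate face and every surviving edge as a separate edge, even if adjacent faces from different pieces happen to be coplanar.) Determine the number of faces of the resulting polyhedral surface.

A regular tetrahedron: V=4, E=6, F=4.
Attach a triangular pyramid (V=4, E=6, F=4) along a 3-gon: merge 3 vertices and 3 edges, delete both glued faces → V=5, E=9, F=6.
Attach a pentagonal antiprism (V=10, E=20, F=12) along a 3-gon: merge 3 vertices and 3 edges, delete both glued faces → V=12, E=26, F=16.
Check: V − E + F = 12 − 26 + 16 = 2.

16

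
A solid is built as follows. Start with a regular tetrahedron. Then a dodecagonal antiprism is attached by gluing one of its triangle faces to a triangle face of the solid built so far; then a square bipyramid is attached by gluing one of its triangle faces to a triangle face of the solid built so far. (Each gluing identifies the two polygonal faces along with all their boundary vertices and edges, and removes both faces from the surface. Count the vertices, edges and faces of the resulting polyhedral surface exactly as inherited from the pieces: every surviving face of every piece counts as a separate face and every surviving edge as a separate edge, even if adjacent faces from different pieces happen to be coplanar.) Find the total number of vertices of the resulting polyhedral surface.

A regular tetrahedron: V=4, E=6, F=4.
Attach a dodecagonal antiprism (V=24, E=48, F=26) along a 3-gon: merge 3 vertices and 3 edges, delete both glued faces → V=25, E=51, F=28.
Attach a square bipyramid (V=6, E=12, F=8) along a 3-gon: merge 3 vertices and 3 edges, delete both glued faces → V=28, E=60, F=34.
Check: V − E + F = 28 − 60 + 34 = 2.

28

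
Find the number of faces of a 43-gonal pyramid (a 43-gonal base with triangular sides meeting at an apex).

44

A pyramid on an n-gon base has one n-gon and n triangles: V = 43 + 1 = 44, E = 2·43 = 86, F = 43 + 1 = 44.
Check: V − E + F = 44 − 86 + 44 = 2.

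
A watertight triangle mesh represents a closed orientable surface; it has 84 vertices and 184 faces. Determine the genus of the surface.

Every face is a triangle, so 2E = 3·184 = 552, giving E = 276.
χ = V − E + F = 84 − 276 + 184 = -8.
For a closed orientable surface χ = 2 − 2g, so g = (2 − (-8))/2 = 5.

5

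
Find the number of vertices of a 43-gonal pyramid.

A pyramid on an n-gon base has one n-gon and n triangles: V = 43 + 1 = 44, E = 2·43 = 86, F = 43 + 1 = 44.

44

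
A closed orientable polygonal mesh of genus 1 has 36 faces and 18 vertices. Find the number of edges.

54

For a closed orientable surface of genus 1, χ = 2 − 2·1 = 0.
E = V + F − (0) = 18 + 36 − (0) = 54.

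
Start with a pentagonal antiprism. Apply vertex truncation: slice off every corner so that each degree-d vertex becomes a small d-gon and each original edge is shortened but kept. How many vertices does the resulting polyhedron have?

40

The base solid has V = 10, E = 20, F = 12.
Truncation replaces each original edge-end by a new vertex, so V′ = 2E = 40.
Each original edge survives, and each old vertex of degree d contributes d new edges; summing degrees gives Σd = 2E, so E′ = E + 2E = 3E = 60.
Each original face survives and each original vertex becomes one new face: F′ = F + V = 22.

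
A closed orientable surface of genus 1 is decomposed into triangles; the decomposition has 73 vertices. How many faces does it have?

146

χ = 2 − 2·1 = 0, and every face is a triangle so 3F = 2E.
V − E + F = 0 with E = 3F/2 gives 73 − (3/2 − 1)·F = 0, so F = 146 and E = 219.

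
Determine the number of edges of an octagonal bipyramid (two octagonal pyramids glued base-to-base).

24

A bipyramid over an n-gon has 2n triangular faces and n + 2 vertices: V = 8 + 2 = 10, E = 3·8 = 24, F = 2·8 = 16.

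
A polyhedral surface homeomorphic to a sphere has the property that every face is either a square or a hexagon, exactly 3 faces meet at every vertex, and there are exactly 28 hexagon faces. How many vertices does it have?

Let x be the number of squares; then F = 28 + x.
Edge–face incidences: 2E = 6·28 + 4·x = 168 + 4x.
Every vertex has degree 3, so 3V = 2E.
Euler: V − E + F = 2 ⇒ (2E)/3 − E + (28 + x) = 2.
Multiply by 6: 2·(2E) − 3·(2E) + 6·(28 + x) = 12, i.e. 168 + 6x − (168 + 4x) = 12.
Collecting terms: 2x = 12, so x = 6.
Then 2E = 168 + 4·6 = 192, so E = 96, V = 2E/3 = 64, F = 28 + 6 = 34.

64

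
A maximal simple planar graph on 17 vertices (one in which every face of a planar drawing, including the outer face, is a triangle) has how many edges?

In a plane triangulation 3F = 2E and V − E + F = 2, so E = 3V − 6 = 3·17 − 6 = 45.

45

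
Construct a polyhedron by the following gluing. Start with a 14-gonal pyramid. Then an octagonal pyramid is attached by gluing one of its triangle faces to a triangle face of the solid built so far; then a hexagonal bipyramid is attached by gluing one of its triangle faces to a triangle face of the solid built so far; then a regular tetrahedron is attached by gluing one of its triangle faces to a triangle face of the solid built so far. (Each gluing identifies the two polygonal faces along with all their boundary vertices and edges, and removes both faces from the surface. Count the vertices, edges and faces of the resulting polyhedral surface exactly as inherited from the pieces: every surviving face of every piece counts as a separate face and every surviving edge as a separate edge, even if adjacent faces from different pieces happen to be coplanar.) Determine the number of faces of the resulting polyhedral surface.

34

A 14-gonal pyramid: V=15, E=28, F=15.
Attach an octagonal pyramid (V=9, E=16, F=9) along a 3-gon: merge 3 vertices and 3 edges, delete both glued faces → V=21, E=41, F=22.
Attach a hexagonal bipyramid (V=8, E=18, F=12) along a 3-gon: merge 3 vertices and 3 edges, delete both glued faces → V=26, E=56, F=32.
Attach a regular tetrahedron (V=4, E=6, F=4) along a 3-gon: merge 3 vertices and 3 edges, delete both glued faces → V=27, E=59, F=34.
Check: V − E + F = 27 − 59 + 34 = 2.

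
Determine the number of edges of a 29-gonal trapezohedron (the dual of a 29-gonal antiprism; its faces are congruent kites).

116

The n-trapezohedron (dual of the n-antiprism) has V = 2·29 + 2 = 60, E = 4·29 = 116, F = 2·29 = 58.
Check: V − E + F = 60 − 116 + 58 = 2.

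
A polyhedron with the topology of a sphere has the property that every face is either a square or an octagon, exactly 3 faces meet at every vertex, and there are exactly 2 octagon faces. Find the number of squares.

8

Let x be the number of squares; then F = 2 + x.
Edge–face incidences: 2E = 8·2 + 4·x = 16 + 4x.
Every vertex has degree 3, so 3V = 2E.
Euler: V − E + F = 2 ⇒ (2E)/3 − E + (2 + x) = 2.
Multiply by 6: 2·(2E) − 3·(2E) + 6·(2 + x) = 12, i.e. 12 + 6x − (16 + 4x) = 12.
Collecting terms: 2x − 4 = 12, so 2x = 16, so x = 8.
Then 2E = 16 + 4·8 = 48, so E = 24, V = 2E/3 = 16, F = 2 + 8 = 10.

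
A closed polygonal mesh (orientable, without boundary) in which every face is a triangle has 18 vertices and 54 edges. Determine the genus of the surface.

Every face is a triangle and each edge borders two faces, so 3F = 2·54, giving F = 36.
χ = V − E + F = 18 − 54 + 36 = 0.
For a closed orientable surface χ = 2 − 2g, so g = (2 − (0))/2 = 1.

1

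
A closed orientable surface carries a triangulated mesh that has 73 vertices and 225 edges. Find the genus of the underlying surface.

Every face is a triangle and each edge borders two faces, so 3F = 2·225, giving F = 150.
χ = V − E + F = 73 − 225 + 150 = -2.
For a closed orientable surface χ = 2 − 2g, so g = (2 − (-2))/2 = 2.

2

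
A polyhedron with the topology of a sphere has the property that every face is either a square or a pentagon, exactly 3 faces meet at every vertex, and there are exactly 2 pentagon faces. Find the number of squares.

5

Let x be the number of squares; then F = 2 + x.
Edge–face incidences: 2E = 5·2 + 4·x = 10 + 4x.
Every vertex has degree 3, so 3V = 2E.
Euler: V − E + F = 2 ⇒ (2E)/3 − E + (2 + x) = 2.
Multiply by 6: 2·(2E) − 3·(2E) + 6·(2 + x) = 12, i.e. 12 + 6x − (10 + 4x) = 12.
Collecting terms: 2x + 2 = 12, so 2x = 10, so x = 5.
Then 2E = 10 + 4·5 = 30, so E = 15, V = 2E/3 = 10, F = 2 + 5 = 7.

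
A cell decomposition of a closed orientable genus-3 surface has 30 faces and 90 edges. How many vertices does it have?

For a closed orientable surface of genus 3, χ = 2 − 2·3 = -4.
V = -4 + E − F = -4 + 90 − 30 = 56.

56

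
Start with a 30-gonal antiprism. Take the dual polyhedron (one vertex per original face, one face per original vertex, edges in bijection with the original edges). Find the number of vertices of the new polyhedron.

The base solid has V = 60, E = 120, F = 62.
The dual swaps V and F and preserves E: V′ = F = 62, E′ = E = 120, F′ = V = 60.

62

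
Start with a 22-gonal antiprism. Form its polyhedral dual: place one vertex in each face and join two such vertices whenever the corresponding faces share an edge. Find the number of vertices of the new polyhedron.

46

The base solid has V = 44, E = 88, F = 46.
The dual swaps V and F and preserves E: V′ = F = 46, E′ = E = 88, F′ = V = 44.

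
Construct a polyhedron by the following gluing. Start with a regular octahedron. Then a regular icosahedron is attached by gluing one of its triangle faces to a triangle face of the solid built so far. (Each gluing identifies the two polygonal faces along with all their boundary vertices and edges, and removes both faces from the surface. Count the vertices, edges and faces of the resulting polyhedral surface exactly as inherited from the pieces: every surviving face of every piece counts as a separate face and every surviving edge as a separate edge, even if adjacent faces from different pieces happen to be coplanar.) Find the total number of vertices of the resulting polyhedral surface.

A regular octahedron: V=6, E=12, F=8.
Attach a regular icosahedron (V=12, E=30, F=20) along a 3-gon: merge 3 vertices and 3 edges, delete both glued faces → V=15, E=39, F=26.
Check: V − E + F = 15 − 39 + 26 = 2.

15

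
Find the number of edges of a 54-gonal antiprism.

216

An antiprism on an n-gon has two n-gon caps and 2n triangles: V = 2·54 = 108, E = 4·54 = 216, F = 2·54 + 2 = 110.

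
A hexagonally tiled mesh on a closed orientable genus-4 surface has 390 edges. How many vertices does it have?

254

χ = 2 − 2·4 = -6, and every face is a hexagon so 6F = 2E.
F = 2E/6 = 130. Then V = -6 + E − F = -6 + 390 − 130 = 254.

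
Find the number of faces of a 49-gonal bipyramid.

A bipyramid over an n-gon has 2n triangular faces and n + 2 vertices: V = 49 + 2 = 51, E = 3·49 = 147, F = 2·49 = 98.

98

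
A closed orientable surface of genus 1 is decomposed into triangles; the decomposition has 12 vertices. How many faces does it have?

24

χ = 2 − 2·1 = 0, and every face is a triangle so 3F = 2E.
V − E + F = 0 with E = 3F/2 gives 12 − (3/2 − 1)·F = 0, so F = 24 and E = 36.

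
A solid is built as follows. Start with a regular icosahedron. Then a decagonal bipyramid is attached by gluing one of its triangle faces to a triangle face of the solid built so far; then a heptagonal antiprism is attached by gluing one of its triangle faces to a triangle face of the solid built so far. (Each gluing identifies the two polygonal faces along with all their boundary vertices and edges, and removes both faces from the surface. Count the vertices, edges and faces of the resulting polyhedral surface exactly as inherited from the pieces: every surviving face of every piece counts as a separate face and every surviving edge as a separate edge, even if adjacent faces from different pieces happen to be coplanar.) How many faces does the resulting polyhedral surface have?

A regular icosahedron: V=12, E=30, F=20.
Attach a decagonal bipyramid (V=12, E=30, F=20) along a 3-gon: merge 3 vertices and 3 edges, delete both glued faces → V=21, E=57, F=38.
Attach a heptagonal antiprism (V=14, E=28, F=16) along a 3-gon: merge 3 vertices and 3 edges, delete both glued faces → V=32, E=82, F=52.
Check: V − E + F = 32 − 82 + 52 = 2.

52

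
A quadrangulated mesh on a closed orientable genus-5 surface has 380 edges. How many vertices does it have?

χ = 2 − 2·5 = -8, and every face is a square so 4F = 2E.
F = 2E/4 = 190. Then V = -8 + E − F = -8 + 380 − 190 = 182.

182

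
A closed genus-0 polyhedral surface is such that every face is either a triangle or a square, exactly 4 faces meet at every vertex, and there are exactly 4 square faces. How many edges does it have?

20

Let x be the number of triangles; then F = 4 + x.
Edge–face incidences: 2E = 4·4 + 3·x = 16 + 3x.
Every vertex has degree 4, so 4V = 2E.
Euler: V − E + F = 2 ⇒ (2E)/4 − E + (4 + x) = 2.
Multiply by 8: 2·(2E) − 4·(2E) + 8·(4 + x) = 16, i.e. 32 + 8x − 2·(16 + 3x) = 16.
Collecting terms: 2x = 16, so x = 8.
Then 2E = 16 + 3·8 = 40, so E = 20, V = 2E/4 = 10, F = 4 + 8 = 12.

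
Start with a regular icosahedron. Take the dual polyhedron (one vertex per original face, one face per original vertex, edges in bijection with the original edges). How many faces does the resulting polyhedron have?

The base solid has V = 12, E = 30, F = 20.
The dual swaps V and F and preserves E: V′ = F = 20, E′ = E = 30, F′ = V = 12.

12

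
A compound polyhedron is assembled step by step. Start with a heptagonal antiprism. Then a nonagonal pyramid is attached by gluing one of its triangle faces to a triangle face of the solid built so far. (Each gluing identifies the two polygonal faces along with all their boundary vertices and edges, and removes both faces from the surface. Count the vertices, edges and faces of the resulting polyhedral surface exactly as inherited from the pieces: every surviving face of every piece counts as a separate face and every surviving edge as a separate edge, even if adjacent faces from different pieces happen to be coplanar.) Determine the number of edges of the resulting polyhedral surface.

A heptagonal antiprism: V=14, E=28, F=16.
Attach a nonagonal pyramid (V=10, E=18, F=10) along a 3-gon: merge 3 vertices and 3 edges, delete both glued faces → V=21, E=43, F=24.
Check: V − E + F = 21 − 43 + 24 = 2.

43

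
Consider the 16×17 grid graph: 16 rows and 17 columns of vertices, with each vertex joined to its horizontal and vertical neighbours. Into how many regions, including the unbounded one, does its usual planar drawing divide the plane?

The grid has V = 16·17 = 272 vertices and E = 16·16 + 17·15 = 511 edges.
F = 2 − V + E = 2 − 272 + 511 = 241.

241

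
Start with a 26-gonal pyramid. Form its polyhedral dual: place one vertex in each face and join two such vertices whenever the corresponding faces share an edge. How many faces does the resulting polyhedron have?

27

The base solid has V = 27, E = 52, F = 27.
The dual swaps V and F and preserves E: V′ = F = 27, E′ = E = 52, F′ = V = 27.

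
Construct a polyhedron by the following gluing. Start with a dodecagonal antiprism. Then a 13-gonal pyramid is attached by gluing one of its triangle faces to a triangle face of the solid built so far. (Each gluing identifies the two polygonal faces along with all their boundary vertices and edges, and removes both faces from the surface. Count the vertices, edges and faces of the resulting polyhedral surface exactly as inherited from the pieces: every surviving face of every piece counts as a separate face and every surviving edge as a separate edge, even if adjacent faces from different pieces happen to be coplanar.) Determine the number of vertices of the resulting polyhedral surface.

35

A dodecagonal antiprism: V=24, E=48, F=26.
Attach a 13-gonal pyramid (V=14, E=26, F=14) along a 3-gon: merge 3 vertices and 3 edges, delete both glued faces → V=35, E=71, F=38.
Check: V − E + F = 35 − 71 + 38 = 2.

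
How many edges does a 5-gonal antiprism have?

An antiprism on an n-gon has two n-gon caps and 2n triangles: V = 2·5 = 10, E = 4·5 = 20, F = 2·5 + 2 = 12.

20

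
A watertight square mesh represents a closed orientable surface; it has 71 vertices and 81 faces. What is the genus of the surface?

6

Every face is a square, so 2E = 4·81 = 324, giving E = 162.
χ = V − E + F = 71 − 162 + 81 = -10.
For a closed orientable surface χ = 2 − 2g, so g = (2 − (-10))/2 = 6.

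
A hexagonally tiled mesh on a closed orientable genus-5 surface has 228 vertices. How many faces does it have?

118

χ = 2 − 2·5 = -8, and every face is a hexagon so 6F = 2E.
V − E + F = -8 with E = 6F/2 gives 228 − (6/2 − 1)·F = -8, so F = 118 and E = 354.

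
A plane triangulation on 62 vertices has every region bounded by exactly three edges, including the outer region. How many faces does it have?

In a plane triangulation 3F = 2E and V − E + F = 2, so F = 2V − 4 = 2·62 − 4 = 120.

120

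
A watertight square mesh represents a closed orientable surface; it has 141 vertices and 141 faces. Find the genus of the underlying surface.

Every face is a square, so 2E = 4·141 = 564, giving E = 282.
χ = V − E + F = 141 − 282 + 141 = 0.
For a closed orientable surface χ = 2 − 2g, so g = (2 − (0))/2 = 1.

1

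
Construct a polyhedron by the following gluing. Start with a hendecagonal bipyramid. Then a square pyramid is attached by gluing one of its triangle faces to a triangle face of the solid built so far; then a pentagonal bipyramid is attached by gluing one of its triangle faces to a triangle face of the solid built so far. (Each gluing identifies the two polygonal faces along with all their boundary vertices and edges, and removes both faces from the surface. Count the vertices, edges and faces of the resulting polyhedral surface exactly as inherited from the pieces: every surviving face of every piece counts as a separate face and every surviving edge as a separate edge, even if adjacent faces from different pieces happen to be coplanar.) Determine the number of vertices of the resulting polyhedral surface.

A hendecagonal bipyramid: V=13, E=33, F=22.
Attach a square pyramid (V=5, E=8, F=5) along a 3-gon: merge 3 vertices and 3 edges, delete both glued faces → V=15, E=38, F=25.
Attach a pentagonal bipyramid (V=7, E=15, F=10) along a 3-gon: merge 3 vertices and 3 edges, delete both glued faces → V=19, E=50, F=33.
Check: V − E + F = 19 − 50 + 33 = 2.

19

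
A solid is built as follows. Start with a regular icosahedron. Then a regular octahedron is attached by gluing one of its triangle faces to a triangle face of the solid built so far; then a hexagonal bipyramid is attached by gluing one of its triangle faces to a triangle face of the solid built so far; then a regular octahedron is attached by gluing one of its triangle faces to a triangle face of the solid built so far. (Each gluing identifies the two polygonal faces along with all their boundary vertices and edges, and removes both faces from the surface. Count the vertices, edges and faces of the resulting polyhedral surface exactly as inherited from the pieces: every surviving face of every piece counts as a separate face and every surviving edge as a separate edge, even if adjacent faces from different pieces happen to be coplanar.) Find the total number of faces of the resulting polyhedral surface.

A regular icosahedron: V=12, E=30, F=20.
Attach a regular octahedron (V=6, E=12, F=8) along a 3-gon: merge 3 vertices and 3 edges, delete both glued faces → V=15, E=39, F=26.
Attach a hexagonal bipyramid (V=8, E=18, F=12) along a 3-gon: merge 3 vertices and 3 edges, delete both glued faces → V=20, E=54, F=36.
Attach a regular octahedron (V=6, E=12, F=8) along a 3-gon: merge 3 vertices and 3 edges, delete both glued faces → V=23, E=63, F=42.
Check: V − E + F = 23 − 63 + 42 = 2.

42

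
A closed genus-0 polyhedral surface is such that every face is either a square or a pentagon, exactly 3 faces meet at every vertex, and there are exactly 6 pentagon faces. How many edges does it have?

Let x be the number of squares; then F = 6 + x.
Edge–face incidences: 2E = 5·6 + 4·x = 30 + 4x.
Every vertex has degree 3, so 3V = 2E.
Euler: V − E + F = 2 ⇒ (2E)/3 − E + (6 + x) = 2.
Multiply by 6: 2·(2E) − 3·(2E) + 6·(6 + x) = 12, i.e. 36 + 6x − (30 + 4x) = 12.
Collecting terms: 2x + 6 = 12, so 2x = 6, so x = 3.
Then 2E = 30 + 4·3 = 42, so E = 21, V = 2E/3 = 14, F = 6 + 3 = 9.

21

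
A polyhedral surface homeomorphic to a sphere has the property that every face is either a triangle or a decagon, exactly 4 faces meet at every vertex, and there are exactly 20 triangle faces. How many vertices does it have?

Let x be the number of decagons; then F = 20 + x.
Edge–face incidences: 2E = 3·20 + 10·x = 60 + 10x.
Every vertex has degree 4, so 4V = 2E.
Euler: V − E + F = 2 ⇒ (2E)/4 − E + (20 + x) = 2.
Multiply by 8: 2·(2E) − 4·(2E) + 8·(20 + x) = 16, i.e. 160 + 8x − 2·(60 + 10x) = 16.
Collecting terms: −12x + 40 = 16, so −12x = −24, so x = 2.
Then 2E = 60 + 10·2 = 80, so E = 40, V = 2E/4 = 20, F = 20 + 2 = 22.

20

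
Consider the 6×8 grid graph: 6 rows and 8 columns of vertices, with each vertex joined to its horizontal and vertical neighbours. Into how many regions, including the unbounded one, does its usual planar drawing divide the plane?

The grid has V = 6·8 = 48 vertices and E = 6·7 + 8·5 = 82 edges.
F = 2 − V + E = 2 − 48 + 82 = 36.

36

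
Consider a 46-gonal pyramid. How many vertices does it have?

47

A pyramid on an n-gon base has one n-gon and n triangles: V = 46 + 1 = 47, E = 2·46 = 92, F = 46 + 1 = 47.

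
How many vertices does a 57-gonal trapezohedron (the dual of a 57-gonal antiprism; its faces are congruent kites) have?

The n-trapezohedron (dual of the n-antiprism) has V = 2·57 + 2 = 116, E = 4·57 = 228, F = 2·57 = 114.
Check: V − E + F = 116 − 228 + 114 = 2.

116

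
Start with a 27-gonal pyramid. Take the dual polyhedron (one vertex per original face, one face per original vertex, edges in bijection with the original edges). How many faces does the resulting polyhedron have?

The base solid has V = 28, E = 54, F = 28.
The dual swaps V and F and preserves E: V′ = F = 28, E′ = E = 54, F′ = V = 28.

28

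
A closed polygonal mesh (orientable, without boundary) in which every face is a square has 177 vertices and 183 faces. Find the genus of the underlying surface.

Every face is a square, so 2E = 4·183 = 732, giving E = 366.
χ = V − E + F = 177 − 366 + 183 = -6.
For a closed orientable surface χ = 2 − 2g, so g = (2 − (-6))/2 = 4.

4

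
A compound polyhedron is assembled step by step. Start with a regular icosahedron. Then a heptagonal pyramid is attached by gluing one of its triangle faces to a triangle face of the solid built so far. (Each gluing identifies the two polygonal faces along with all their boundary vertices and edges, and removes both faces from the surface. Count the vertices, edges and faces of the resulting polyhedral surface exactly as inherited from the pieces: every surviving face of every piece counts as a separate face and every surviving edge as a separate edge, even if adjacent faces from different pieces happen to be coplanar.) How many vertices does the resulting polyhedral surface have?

A regular icosahedron: V=12, E=30, F=20.
Attach a heptagonal pyramid (V=8, E=14, F=8) along a 3-gon: merge 3 vertices and 3 edges, delete both glued faces → V=17, E=41, F=26.
Check: V − E + F = 17 − 41 + 26 = 2.

17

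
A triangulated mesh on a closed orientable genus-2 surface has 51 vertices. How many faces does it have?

106

χ = 2 − 2·2 = -2, and every face is a triangle so 3F = 2E.
V − E + F = -2 with E = 3F/2 gives 51 − (3/2 − 1)·F = -2, so F = 106 and E = 159.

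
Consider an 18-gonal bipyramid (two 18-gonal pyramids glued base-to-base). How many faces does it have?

36

A bipyramid over an n-gon has 2n triangular faces and n + 2 vertices: V = 18 + 2 = 20, E = 3·18 = 54, F = 2·18 = 36.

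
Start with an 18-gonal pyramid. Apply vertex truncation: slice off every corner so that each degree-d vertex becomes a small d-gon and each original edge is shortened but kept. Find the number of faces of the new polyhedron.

The base solid has V = 19, E = 36, F = 19.
Truncation replaces each original edge-end by a new vertex, so V′ = 2E = 72.
Each original edge survives, and each old vertex of degree d contributes d new edges; summing degrees gives Σd = 2E, so E′ = E + 2E = 3E = 108.
Each original face survives and each original vertex becomes one new face: F′ = F + V = 38.

38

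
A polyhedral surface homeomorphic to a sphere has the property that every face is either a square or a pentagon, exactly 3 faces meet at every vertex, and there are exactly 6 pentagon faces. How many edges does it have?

21

Let x be the number of squares; then F = 6 + x.
Edge–face incidences: 2E = 5·6 + 4·x = 30 + 4x.
Every vertex has degree 3, so 3V = 2E.
Euler: V − E + F = 2 ⇒ (2E)/3 − E + (6 + x) = 2.
Multiply by 6: 2·(2E) − 3·(2E) + 6·(6 + x) = 12, i.e. 36 + 6x − (30 + 4x) = 12.
Collecting terms: 2x + 6 = 12, so 2x = 6, so x = 3.
Then 2E = 30 + 4·3 = 42, so E = 21, V = 2E/3 = 14, F = 6 + 3 = 9.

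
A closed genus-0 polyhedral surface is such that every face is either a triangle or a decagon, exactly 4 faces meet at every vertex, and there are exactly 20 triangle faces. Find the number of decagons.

Let x be the number of decagons; then F = 20 + x.
Edge–face incidences: 2E = 3·20 + 10·x = 60 + 10x.
Every vertex has degree 4, so 4V = 2E.
Euler: V − E + F = 2 ⇒ (2E)/4 − E + (20 + x) = 2.
Multiply by 8: 2·(2E) − 4·(2E) + 8·(20 + x) = 16, i.e. 160 + 8x − 2·(60 + 10x) = 16.
Collecting terms: −12x + 40 = 16, so −12x = −24, so x = 2.
Then 2E = 60 + 10·2 = 80, so E = 40, V = 2E/4 = 20, F = 20 + 2 = 22.

2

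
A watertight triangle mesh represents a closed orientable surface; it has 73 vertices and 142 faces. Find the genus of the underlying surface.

Every face is a triangle, so 2E = 3·142 = 426, giving E = 213.
χ = V − E + F = 73 − 213 + 142 = 2.
For a closed orientable surface χ = 2 − 2g, so g = (2 − (2))/2 = 0.

0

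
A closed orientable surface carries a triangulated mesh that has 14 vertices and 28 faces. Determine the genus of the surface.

1

Every face is a triangle, so 2E = 3·28 = 84, giving E = 42.
χ = V − E + F = 14 − 42 + 28 = 0.
For a closed orientable surface χ = 2 − 2g, so g = (2 − (0))/2 = 1.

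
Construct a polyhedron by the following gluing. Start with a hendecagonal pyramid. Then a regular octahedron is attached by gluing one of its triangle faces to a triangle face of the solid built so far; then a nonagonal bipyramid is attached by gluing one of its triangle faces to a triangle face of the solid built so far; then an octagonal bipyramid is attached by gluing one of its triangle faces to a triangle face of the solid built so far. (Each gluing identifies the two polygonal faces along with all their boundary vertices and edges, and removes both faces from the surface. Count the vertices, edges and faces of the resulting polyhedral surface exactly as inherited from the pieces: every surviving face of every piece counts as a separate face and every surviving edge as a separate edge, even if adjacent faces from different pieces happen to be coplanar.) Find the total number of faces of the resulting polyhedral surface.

A hendecagonal pyramid: V=12, E=22, F=12.
Attach a regular octahedron (V=6, E=12, F=8) along a 3-gon: merge 3 vertices and 3 edges, delete both glued faces → V=15, E=31, F=18.
Attach a nonagonal bipyramid (V=11, E=27, F=18) along a 3-gon: merge 3 vertices and 3 edges, delete both glued faces → V=23, E=55, F=34.
Attach an octagonal bipyramid (V=10, E=24, F=16) along a 3-gon: merge 3 vertices and 3 edges, delete both glued faces → V=30, E=76, F=48.
Check: V − E + F = 30 − 76 + 48 = 2.

48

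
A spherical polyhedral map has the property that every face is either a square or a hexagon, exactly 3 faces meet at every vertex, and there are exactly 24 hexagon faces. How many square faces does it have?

6

Let x be the number of squares; then F = 24 + x.
Edge–face incidences: 2E = 6·24 + 4·x = 144 + 4x.
Every vertex has degree 3, so 3V = 2E.
Euler: V − E + F = 2 ⇒ (2E)/3 − E + (24 + x) = 2.
Multiply by 6: 2·(2E) − 3·(2E) + 6·(24 + x) = 12, i.e. 144 + 6x − (144 + 4x) = 12.
Collecting terms: 2x = 12, so x = 6.
Then 2E = 144 + 4·6 = 168, so E = 84, V = 2E/3 = 56, F = 24 + 6 = 30.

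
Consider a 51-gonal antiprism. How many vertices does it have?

An antiprism on an n-gon has two n-gon caps and 2n triangles: V = 2·51 = 102, E = 4·51 = 204, F = 2·51 + 2 = 104.
Check: V − E + F = 102 − 204 + 104 = 2.

102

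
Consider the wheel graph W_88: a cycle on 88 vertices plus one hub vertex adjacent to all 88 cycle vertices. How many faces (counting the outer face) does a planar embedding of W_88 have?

W_88 has V = 88 + 1 = 89 vertices and E = 2·88 = 176 edges.
By Euler's formula F = 2 − V + E = 2 − 89 + 176 = 89.

89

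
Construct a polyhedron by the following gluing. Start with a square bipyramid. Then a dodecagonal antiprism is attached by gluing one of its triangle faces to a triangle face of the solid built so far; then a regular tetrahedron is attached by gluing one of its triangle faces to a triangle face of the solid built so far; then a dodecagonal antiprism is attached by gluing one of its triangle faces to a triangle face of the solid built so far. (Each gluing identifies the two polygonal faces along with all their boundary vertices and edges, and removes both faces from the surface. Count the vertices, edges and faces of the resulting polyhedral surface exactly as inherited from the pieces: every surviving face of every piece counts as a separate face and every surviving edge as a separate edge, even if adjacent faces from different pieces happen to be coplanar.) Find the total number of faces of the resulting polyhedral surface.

58

A square bipyramid: V=6, E=12, F=8.
Attach a dodecagonal antiprism (V=24, E=48, F=26) along a 3-gon: merge 3 vertices and 3 edges, delete both glued faces → V=27, E=57, F=32.
Attach a regular tetrahedron (V=4, E=6, F=4) along a 3-gon: merge 3 vertices and 3 edges, delete both glued faces → V=28, E=60, F=34.
Attach a dodecagonal antiprism (V=24, E=48, F=26) along a 3-gon: merge 3 vertices and 3 edges, delete both glued faces → V=49, E=105, F=58.
Check: V − E + F = 49 − 105 + 58 = 2.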